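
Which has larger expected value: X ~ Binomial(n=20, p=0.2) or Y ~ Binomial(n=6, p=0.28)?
X has larger mean (4.0000 > 1.6800)

Compute the expected value for each distribution:

X ~ Binomial(n=20, p=0.2):
E[X] = 4.0000

Y ~ Binomial(n=6, p=0.28):
E[Y] = 1.6800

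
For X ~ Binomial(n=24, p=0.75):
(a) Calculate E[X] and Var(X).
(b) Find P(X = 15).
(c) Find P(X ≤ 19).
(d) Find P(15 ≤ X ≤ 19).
(a) E[X] = 18.0000, Var(X) = 4.5000
(b) P(X = 15) = 0.066653
(c) P(X ≤ 19) = 0.753352
(d) P(15 ≤ X ≤ 19) = 0.698687

We have X ~ Binomial(n=24, p=0.75).

(a) Moments:
E[X] = 18.0000
Var(X) = 4.5000
σ = √Var(X) = 2.1213

(b) Point probability using PMF:
P(X = 15) = 0.066653

(c) Cumulative probability using CDF:
P(X ≤ 19) = F(19) = 0.753352

(d) Range probability:
P(15 ≤ X ≤ 19) = P(X ≤ 19) - P(X ≤ 14)
                   = F(19) - F(14)
                   = 0.753352 - 0.054665
                   = 0.698687

This means approximately 69.9% of outcomes fall in the interval [15, 19].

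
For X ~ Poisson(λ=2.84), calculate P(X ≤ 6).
0.973924

We have X ~ Poisson(λ=2.84).

The CDF gives us P(X ≤ k).

Using the CDF:
P(X ≤ 6) = 0.973924

This means there's approximately a 97.4% chance that X is at most 6.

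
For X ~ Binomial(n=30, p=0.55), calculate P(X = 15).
0.124248

We have X ~ Binomial(n=30, p=0.55).

For a Binomial distribution, the PMF gives us the probability of each outcome.

Using the PMF formula:
P(X = 15) = 0.124248

Rounded to 4 decimal places: 0.1242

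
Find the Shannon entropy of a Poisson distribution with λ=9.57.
2.5390 nats

We have X ~ Poisson(λ=9.57).

The Shannon entropy measures the uncertainty or information content of the distribution.

For a Poisson distribution with λ=9.57:
H(X) = 2.5390 nats

(In bits, this would be 3.6630 bits.)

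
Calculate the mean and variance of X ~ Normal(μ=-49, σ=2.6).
E[X] = -49.0000, Var(X) = 6.7600

We have X ~ Normal(μ=-49, σ=2.6).

For a Normal distribution with μ=-49, σ=2.6:

Expected value:
E[X] = -49.0000

Variance:
Var(X) = 6.7600

Standard deviation:
σ = √Var(X) = 2.6000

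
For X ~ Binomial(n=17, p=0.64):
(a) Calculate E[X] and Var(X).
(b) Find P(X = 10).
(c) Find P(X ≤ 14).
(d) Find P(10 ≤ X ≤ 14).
(a) E[X] = 10.8800, Var(X) = 3.9168
(b) P(X = 10) = 0.175708
(c) P(X ≤ 14) = 0.972825
(d) P(10 ≤ X ≤ 14) = 0.733367

We have X ~ Binomial(n=17, p=0.64).

(a) Moments:
E[X] = 10.8800
Var(X) = 3.9168
σ = √Var(X) = 1.9791

(b) Point probability using PMF:
P(X = 10) = 0.175708

(c) Cumulative probability using CDF:
P(X ≤ 14) = F(14) = 0.972825

(d) Range probability:
P(10 ≤ X ≤ 14) = P(X ≤ 14) - P(X ≤ 9)
                   = F(14) - F(9)
                   = 0.972825 - 0.239457
                   = 0.733367

This means approximately 73.3% of outcomes fall in the interval [10, 14].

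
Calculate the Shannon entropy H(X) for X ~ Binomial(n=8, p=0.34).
1.7016 nats

We have X ~ Binomial(n=8, p=0.34).

The Shannon entropy measures the uncertainty or information content of the distribution.

For a Binomial distribution with n=8, p=0.34:
H(X) = 1.7016 nats

(In bits, this would be 2.4549 bits.)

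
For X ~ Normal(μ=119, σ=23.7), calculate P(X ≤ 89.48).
0.106461

We have X ~ Normal(μ=119, σ=23.7).

The CDF gives us P(X ≤ k).

Using the CDF:
P(X ≤ 89.48) = 0.106461

This means there's approximately a 10.6% chance that X is at most 89.48.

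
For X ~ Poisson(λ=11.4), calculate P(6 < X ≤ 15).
0.820899

We have X ~ Poisson(λ=11.4).

To find P(6 < X ≤ 15), we use:
P(6 < X ≤ 15) = P(X ≤ 15) - P(X ≤ 6)
                 = F(15) - F(6)
                 = 0.884502 - 0.063603
                 = 0.820899

So there's approximately a 82.1% chance that X falls in this range.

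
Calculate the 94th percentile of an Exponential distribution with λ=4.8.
0.5861

We have X ~ Exponential(λ=4.8).

We want to find x such that P(X ≤ x) = 0.94.

This is the 94th percentile, which means 94% of values fall below this point.

Using the inverse CDF (quantile function):
x = F⁻¹(0.94) = 0.5861

Verification: P(X ≤ 0.5861) = 0.94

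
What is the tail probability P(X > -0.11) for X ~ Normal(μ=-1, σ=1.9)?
0.319742

We have X ~ Normal(μ=-1, σ=1.9).

P(X > -0.11) = 1 - P(X ≤ -0.11)
                = 1 - F(-0.11)
                = 1 - 0.680258
                = 0.319742

So there's approximately a 32.0% chance that X exceeds -0.11.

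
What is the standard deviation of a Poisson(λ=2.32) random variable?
1.5232

We have X ~ Poisson(λ=2.32).

For a Poisson distribution with λ=2.32:
σ = √Var(X) = 1.5232

The standard deviation is the square root of the variance.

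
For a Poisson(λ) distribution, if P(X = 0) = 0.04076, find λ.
λ = 3.2001

For a Poisson(λ) distribution, the PMF at 0 is:
P(X = 0) = λ^0 e^(-λ) / 0! = e^(-λ)

Given P(X = 0) = 0.04076:
e^(-λ) = 0.04076
-λ = ln(0.04076)
λ = -ln(0.04076) = 3.2001

Verification: e^(-3.2001) = 0.04076 ✓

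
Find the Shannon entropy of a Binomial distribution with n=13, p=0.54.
2.0042 nats

We have X ~ Binomial(n=13, p=0.54).

The Shannon entropy measures the uncertainty or information content of the distribution.

For a Binomial distribution with n=13, p=0.54:
H(X) = 2.0042 nats

(In bits, this would be 2.8915 bits.)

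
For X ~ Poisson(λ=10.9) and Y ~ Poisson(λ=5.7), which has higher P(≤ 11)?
Y has higher probability (P(Y ≤ 11) = 0.9859 > P(X ≤ 11) = 0.5912)

Compute P(≤ 11) for each distribution:

X ~ Poisson(λ=10.9):
P(X ≤ 11) = 0.5912

Y ~ Poisson(λ=5.7):
P(Y ≤ 11) = 0.9859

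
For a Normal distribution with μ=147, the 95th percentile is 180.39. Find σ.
σ = 20.2997

For X ~ Normal(μ, σ), the p-th percentile satisfies x = μ + z_p × σ,
where z_p = Φ⁻¹(p) is the standard normal quantile.

Step 1: z_{0.95} = Φ⁻¹(0.95) = 1.6449

Step 2: Solve for σ:
180.39 = 147 + 1.6449 × σ
σ = (180.39 - 147) / 1.6449
σ = 33.39 / 1.6449
σ = 20.2997

Verification: μ + z × σ = 147 + 1.6449 × 20.2997 = 180.39 ✓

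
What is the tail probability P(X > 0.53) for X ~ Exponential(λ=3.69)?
0.141465

We have X ~ Exponential(λ=3.69).

P(X > 0.53) = 1 - P(X ≤ 0.53)
                = 1 - F(0.53)
                = 1 - 0.858535
                = 0.141465

So there's approximately a 14.1% chance that X exceeds 0.53.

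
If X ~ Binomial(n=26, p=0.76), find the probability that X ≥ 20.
0.563140

We have X ~ Binomial(n=26, p=0.76).

For discrete distributions, P(X ≥ 20) = 1 - P(X ≤ 19).

P(X ≤ 19) = 0.436860
P(X ≥ 20) = 1 - 0.436860 = 0.563140

So there's approximately a 56.3% chance that X is at least 20.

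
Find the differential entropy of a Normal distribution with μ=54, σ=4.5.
2.9230 nats

We have X ~ Normal(μ=54, σ=4.5).

The differential entropy measures the uncertainty or information content of the distribution.

For a Normal distribution with μ=54, σ=4.5:
h(X) = 2.9230 nats

(In bits, this would be 4.2170 bits.)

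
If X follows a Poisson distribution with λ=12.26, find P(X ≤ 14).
0.748007

We have X ~ Poisson(λ=12.26).

The CDF gives us P(X ≤ k).

Using the CDF:
P(X ≤ 14) = 0.748007

This means there's approximately a 74.8% chance that X is at most 14.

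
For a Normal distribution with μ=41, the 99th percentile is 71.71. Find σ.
σ = 13.2009

For X ~ Normal(μ, σ), the p-th percentile satisfies x = μ + z_p × σ,
where z_p = Φ⁻¹(p) is the standard normal quantile.

Step 1: z_{0.99} = Φ⁻¹(0.99) = 2.3263

Step 2: Solve for σ:
71.71 = 41 + 2.3263 × σ
σ = (71.71 - 41) / 2.3263
σ = 30.71 / 2.3263
σ = 13.2009

Verification: μ + z × σ = 41 + 2.3263 × 13.2009 = 71.71 ✓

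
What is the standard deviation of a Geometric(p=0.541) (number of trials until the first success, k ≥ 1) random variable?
1.2523

We have X ~ Geometric(p=0.541) (number of trials until the first success, k ≥ 1).

For a Geometric distribution with p=0.541 (number of trials until the first success, k ≥ 1):
σ = √Var(X) = 1.2523

The standard deviation is the square root of the variance.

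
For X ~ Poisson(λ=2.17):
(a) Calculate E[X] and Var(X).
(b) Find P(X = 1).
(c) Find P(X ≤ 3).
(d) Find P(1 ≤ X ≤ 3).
(a) E[X] = 2.1700, Var(X) = 2.1700
(b) P(X = 1) = 0.247765
(c) P(X ≤ 3) = 0.825219
(d) P(1 ≤ X ≤ 3) = 0.711041

We have X ~ Poisson(λ=2.17).

(a) Moments:
E[X] = 2.1700
Var(X) = 2.1700
σ = √Var(X) = 1.4731

(b) Point probability using PMF:
P(X = 1) = 0.247765

(c) Cumulative probability using CDF:
P(X ≤ 3) = F(3) = 0.825219

(d) Range probability:
P(1 ≤ X ≤ 3) = P(X ≤ 3) - P(X ≤ 0)
                   = F(3) - F(0)
                   = 0.825219 - 0.114178
                   = 0.711041

This means approximately 71.1% of outcomes fall in the interval [1, 3].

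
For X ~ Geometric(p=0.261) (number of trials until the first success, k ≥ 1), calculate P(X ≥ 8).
0.120368

We have X ~ Geometric(p=0.261) (number of trials until the first success, k ≥ 1).

For discrete distributions, P(X ≥ 8) = 1 - P(X ≤ 7).

P(X ≤ 7) = 0.879632
P(X ≥ 8) = 1 - 0.879632 = 0.120368

So there's approximately a 12.0% chance that X is at least 8.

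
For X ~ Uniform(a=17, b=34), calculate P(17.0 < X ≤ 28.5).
0.676471

We have X ~ Uniform(a=17, b=34).

To find P(17.0 < X ≤ 28.5), we use:
P(17.0 < X ≤ 28.5) = P(X ≤ 28.5) - P(X ≤ 17.0)
                 = F(28.5) - F(17.0)
                 = 0.676471 - 0.000000
                 = 0.676471

So there's approximately a 67.6% chance that X falls in this range.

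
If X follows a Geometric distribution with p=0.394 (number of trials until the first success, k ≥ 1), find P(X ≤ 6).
0.950474

We have X ~ Geometric(p=0.394) (number of trials until the first success, k ≥ 1).

The CDF gives us P(X ≤ k).

Using the CDF:
P(X ≤ 6) = 0.950474

This means there's approximately a 95.0% chance that X is at most 6.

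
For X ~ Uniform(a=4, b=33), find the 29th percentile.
12.4100

We have X ~ Uniform(a=4, b=33).

We want to find x such that P(X ≤ x) = 0.29.

This is the 29th percentile, which means 29% of values fall below this point.

Using the inverse CDF (quantile function):
x = F⁻¹(0.29) = 12.4100

Verification: P(X ≤ 12.4100) = 0.29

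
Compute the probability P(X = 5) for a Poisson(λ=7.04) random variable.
0.126255

We have X ~ Poisson(λ=7.04).

For a Poisson distribution, the PMF gives us the probability of each outcome.

Using the PMF formula:
P(X = 5) = 0.126255

Rounded to 4 decimal places: 0.1263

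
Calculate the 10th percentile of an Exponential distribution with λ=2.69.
0.0392

We have X ~ Exponential(λ=2.69).

We want to find x such that P(X ≤ x) = 0.1.

This is the 10th percentile, which means 10% of values fall below this point.

Using the inverse CDF (quantile function):
x = F⁻¹(0.1) = 0.0392

Verification: P(X ≤ 0.0392) = 0.1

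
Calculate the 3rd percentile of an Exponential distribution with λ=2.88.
0.0106

We have X ~ Exponential(λ=2.88).

We want to find x such that P(X ≤ x) = 0.03.

This is the 3rd percentile, which means 3% of values fall below this point.

Using the inverse CDF (quantile function):
x = F⁻¹(0.03) = 0.0106

Verification: P(X ≤ 0.0106) = 0.03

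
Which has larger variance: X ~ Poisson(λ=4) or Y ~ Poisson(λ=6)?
Y has larger variance (6.0000 > 4.0000)

Compute the variance for each distribution:

X ~ Poisson(λ=4):
Var(X) = 4.0000

Y ~ Poisson(λ=6):
Var(Y) = 6.0000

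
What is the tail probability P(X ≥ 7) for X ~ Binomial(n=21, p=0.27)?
0.330504

We have X ~ Binomial(n=21, p=0.27).

For discrete distributions, P(X ≥ 7) = 1 - P(X ≤ 6).

P(X ≤ 6) = 0.669496
P(X ≥ 7) = 1 - 0.669496 = 0.330504

So there's approximately a 33.1% chance that X is at least 7.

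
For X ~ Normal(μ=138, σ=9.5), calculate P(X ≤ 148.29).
0.860631

We have X ~ Normal(μ=138, σ=9.5).

The CDF gives us P(X ≤ k).

Using the CDF:
P(X ≤ 148.29) = 0.860631

This means there's approximately a 86.1% chance that X is at most 148.29.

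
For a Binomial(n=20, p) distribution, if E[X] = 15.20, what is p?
p = 0.76

For a Binomial(n, p) distribution:
E[X] = n × p

Given n = 20 and E[X] = 15.20:
15.20 = 20 × p
p = 15.20 / 20 = 0.76

Verification: Binomial(20, 0.76) has E[X] = 15.20 ✓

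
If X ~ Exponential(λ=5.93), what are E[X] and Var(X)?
E[X] = 0.1686, Var(X) = 0.0284

We have X ~ Exponential(λ=5.93).

For an Exponential distribution with λ=5.93:

Expected value:
E[X] = 0.1686

Variance:
Var(X) = 0.0284

Standard deviation:
σ = √Var(X) = 0.1686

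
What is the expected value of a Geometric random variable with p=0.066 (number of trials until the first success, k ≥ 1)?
15.1515

We have X ~ Geometric(p=0.066) (number of trials until the first success, k ≥ 1).

For a Geometric distribution with p=0.066 (number of trials until the first success, k ≥ 1):
E[X] = 15.1515

This is the expected (average) value of X.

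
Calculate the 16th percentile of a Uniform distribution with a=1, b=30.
5.6400

We have X ~ Uniform(a=1, b=30).

We want to find x such that P(X ≤ x) = 0.16.

This is the 16th percentile, which means 16% of values fall below this point.

Using the inverse CDF (quantile function):
x = F⁻¹(0.16) = 5.6400

Verification: P(X ≤ 5.6400) = 0.16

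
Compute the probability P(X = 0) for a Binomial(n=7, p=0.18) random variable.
0.249285

We have X ~ Binomial(n=7, p=0.18).

For a Binomial distribution, the PMF gives us the probability of each outcome.

Using the PMF formula:
P(X = 0) = 0.249285

Rounded to 4 decimal places: 0.2493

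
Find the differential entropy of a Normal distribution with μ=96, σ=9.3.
3.6490 nats

We have X ~ Normal(μ=96, σ=9.3).

The differential entropy measures the uncertainty or information content of the distribution.

For a Normal distribution with μ=96, σ=9.3:
h(X) = 3.6490 nats

(In bits, this would be 5.2643 bits.)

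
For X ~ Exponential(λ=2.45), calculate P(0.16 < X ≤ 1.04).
0.597466

We have X ~ Exponential(λ=2.45).

To find P(0.16 < X ≤ 1.04), we use:
P(0.16 < X ≤ 1.04) = P(X ≤ 1.04) - P(X ≤ 0.16)
                 = F(1.04) - F(0.16)
                 = 0.921762 - 0.324296
                 = 0.597466

So there's approximately a 59.7% chance that X falls in this range.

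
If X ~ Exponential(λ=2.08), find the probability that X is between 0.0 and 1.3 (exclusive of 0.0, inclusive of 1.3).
0.933063

We have X ~ Exponential(λ=2.08).

To find P(0.0 < X ≤ 1.3), we use:
P(0.0 < X ≤ 1.3) = P(X ≤ 1.3) - P(X ≤ 0.0)
                 = F(1.3) - F(0.0)
                 = 0.933063 - 0.000000
                 = 0.933063

So there's approximately a 93.3% chance that X falls in this range.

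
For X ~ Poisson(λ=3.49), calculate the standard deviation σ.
1.8682

We have X ~ Poisson(λ=3.49).

For a Poisson distribution with λ=3.49:
σ = √Var(X) = 1.8682

The standard deviation is the square root of the variance.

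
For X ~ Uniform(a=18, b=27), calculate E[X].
22.5000

We have X ~ Uniform(a=18, b=27).

For a Uniform distribution with a=18, b=27:
E[X] = 22.5000

This is the expected (average) value of X.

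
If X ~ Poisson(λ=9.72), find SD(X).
3.1177

We have X ~ Poisson(λ=9.72).

For a Poisson distribution with λ=9.72:
σ = √Var(X) = 3.1177

The standard deviation is the square root of the variance.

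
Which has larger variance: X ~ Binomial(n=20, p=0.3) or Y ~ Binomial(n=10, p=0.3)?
X has larger variance (4.2000 > 2.1000)

Compute the variance for each distribution:

X ~ Binomial(n=20, p=0.3):
Var(X) = 4.2000

Y ~ Binomial(n=10, p=0.3):
Var(Y) = 2.1000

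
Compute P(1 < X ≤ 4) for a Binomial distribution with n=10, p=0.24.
0.665705

We have X ~ Binomial(n=10, p=0.24).

To find P(1 < X ≤ 4), we use:
P(1 < X ≤ 4) = P(X ≤ 4) - P(X ≤ 1)
                 = F(4) - F(1)
                 = 0.933011 - 0.267306
                 = 0.665705

So there's approximately a 66.6% chance that X falls in this range.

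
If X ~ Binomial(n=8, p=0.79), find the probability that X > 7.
0.151711

We have X ~ Binomial(n=8, p=0.79).

P(X > 7) = 1 - P(X ≤ 7)
                = 1 - F(7)
                = 1 - 0.848289
                = 0.151711

So there's approximately a 15.2% chance that X exceeds 7.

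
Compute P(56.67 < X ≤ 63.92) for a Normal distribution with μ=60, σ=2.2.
0.897552

We have X ~ Normal(μ=60, σ=2.2).

To find P(56.67 < X ≤ 63.92), we use:
P(56.67 < X ≤ 63.92) = P(X ≤ 63.92) - P(X ≤ 56.67)
                 = F(63.92) - F(56.67)
                 = 0.962611 - 0.065059
                 = 0.897552

So there's approximately a 89.8% chance that X falls in this range.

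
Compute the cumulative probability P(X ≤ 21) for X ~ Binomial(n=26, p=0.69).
0.940385

We have X ~ Binomial(n=26, p=0.69).

The CDF gives us P(X ≤ k).

Using the CDF:
P(X ≤ 21) = 0.940385

This means there's approximately a 94.0% chance that X is at most 21.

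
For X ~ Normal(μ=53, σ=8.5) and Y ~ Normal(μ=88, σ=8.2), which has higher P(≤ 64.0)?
X has higher probability (P(X ≤ 64.0) = 0.9022 > P(Y ≤ 64.0) = 0.0017)

Compute P(≤ 64.0) for each distribution:

X ~ Normal(μ=53, σ=8.5):
P(X ≤ 64.0) = 0.9022

Y ~ Normal(μ=88, σ=8.2):
P(Y ≤ 64.0) = 0.0017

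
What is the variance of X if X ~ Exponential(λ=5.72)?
0.0306

We have X ~ Exponential(λ=5.72).

For an Exponential distribution with λ=5.72:
Var(X) = 0.0306

The variance measures the spread of the distribution around the mean.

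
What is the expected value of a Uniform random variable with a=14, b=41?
27.5000

We have X ~ Uniform(a=14, b=41).

For a Uniform distribution with a=14, b=41:
E[X] = 27.5000

This is the expected (average) value of X.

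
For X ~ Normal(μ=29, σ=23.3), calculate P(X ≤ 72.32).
0.968503

We have X ~ Normal(μ=29, σ=23.3).

The CDF gives us P(X ≤ k).

Using the CDF:
P(X ≤ 72.32) = 0.968503

This means there's approximately a 96.9% chance that X is at most 72.32.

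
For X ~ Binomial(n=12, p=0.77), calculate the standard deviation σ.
1.4578

We have X ~ Binomial(n=12, p=0.77).

For a Binomial distribution with n=12, p=0.77:
σ = √Var(X) = 1.4578

The standard deviation is the square root of the variance.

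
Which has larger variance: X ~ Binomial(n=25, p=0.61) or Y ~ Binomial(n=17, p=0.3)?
X has larger variance (5.9475 > 3.5700)

Compute the variance for each distribution:

X ~ Binomial(n=25, p=0.61):
Var(X) = 5.9475

Y ~ Binomial(n=17, p=0.3):
Var(Y) = 3.5700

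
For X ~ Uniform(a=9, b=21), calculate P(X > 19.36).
0.136667

We have X ~ Uniform(a=9, b=21).

P(X > 19.36) = 1 - P(X ≤ 19.36)
                = 1 - F(19.36)
                = 1 - 0.863333
                = 0.136667

So there's approximately a 13.7% chance that X exceeds 19.36.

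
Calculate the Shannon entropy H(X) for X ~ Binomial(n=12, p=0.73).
1.8379 nats

We have X ~ Binomial(n=12, p=0.73).

The Shannon entropy measures the uncertainty or information content of the distribution.

For a Binomial distribution with n=12, p=0.73:
H(X) = 1.8379 nats

(In bits, this would be 2.6515 bits.)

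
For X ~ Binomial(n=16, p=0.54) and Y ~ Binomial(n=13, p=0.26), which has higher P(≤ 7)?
Y has higher probability (P(Y ≤ 7) = 0.9927 > P(X ≤ 7) = 0.2829)

Compute P(≤ 7) for each distribution:

X ~ Binomial(n=16, p=0.54):
P(X ≤ 7) = 0.2829

Y ~ Binomial(n=13, p=0.26):
P(Y ≤ 7) = 0.9927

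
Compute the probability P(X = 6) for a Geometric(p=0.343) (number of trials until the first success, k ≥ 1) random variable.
0.041988

We have X ~ Geometric(p=0.343) (number of trials until the first success, k ≥ 1).

For a Geometric distribution, the PMF gives us the probability of each outcome.

Using the PMF formula:
P(X = 6) = 0.041988

Rounded to 4 decimal places: 0.0420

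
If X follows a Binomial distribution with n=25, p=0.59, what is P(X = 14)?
0.151926

We have X ~ Binomial(n=25, p=0.59).

For a Binomial distribution, the PMF gives us the probability of each outcome.

Using the PMF formula:
P(X = 14) = 0.151926

Rounded to 4 decimal places: 0.1519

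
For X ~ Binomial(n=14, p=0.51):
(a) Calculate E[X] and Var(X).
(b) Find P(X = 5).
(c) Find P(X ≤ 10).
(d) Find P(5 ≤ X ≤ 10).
(a) E[X] = 7.1400, Var(X) = 3.4986
(b) P(X = 5) = 0.112481
(c) P(X ≤ 10) = 0.966072
(d) P(5 ≤ X ≤ 10) = 0.887907

We have X ~ Binomial(n=14, p=0.51).

(a) Moments:
E[X] = 7.1400
Var(X) = 3.4986
σ = √Var(X) = 1.8705

(b) Point probability using PMF:
P(X = 5) = 0.112481

(c) Cumulative probability using CDF:
P(X ≤ 10) = F(10) = 0.966072

(d) Range probability:
P(5 ≤ X ≤ 10) = P(X ≤ 10) - P(X ≤ 4)
                   = F(10) - F(4)
                   = 0.966072 - 0.078164
                   = 0.887907

This means approximately 88.8% of outcomes fall in the interval [5, 10].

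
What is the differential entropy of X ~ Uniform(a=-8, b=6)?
2.6391 nats

We have X ~ Uniform(a=-8, b=6).

The differential entropy measures the uncertainty or information content of the distribution.

For a Uniform distribution with a=-8, b=6:
h(X) = 2.6391 nats

(In bits, this would be 3.8074 bits.)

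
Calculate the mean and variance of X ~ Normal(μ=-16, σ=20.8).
E[X] = -16.0000, Var(X) = 432.6400

We have X ~ Normal(μ=-16, σ=20.8).

For a Normal distribution with μ=-16, σ=20.8:

Expected value:
E[X] = -16.0000

Variance:
Var(X) = 432.6400

Standard deviation:
σ = √Var(X) = 20.8000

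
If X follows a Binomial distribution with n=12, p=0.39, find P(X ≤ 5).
0.691346

We have X ~ Binomial(n=12, p=0.39).

The CDF gives us P(X ≤ k).

Using the CDF:
P(X ≤ 5) = 0.691346

This means there's approximately a 69.1% chance that X is at most 5.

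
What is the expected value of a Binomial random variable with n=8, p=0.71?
5.6800

We have X ~ Binomial(n=8, p=0.71).

For a Binomial distribution with n=8, p=0.71:
E[X] = 5.6800

This is the expected (average) value of X.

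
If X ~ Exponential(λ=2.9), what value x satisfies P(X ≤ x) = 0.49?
0.2322

We have X ~ Exponential(λ=2.9).

We want to find x such that P(X ≤ x) = 0.49.

This is the 49th percentile, which means 49% of values fall below this point.

Using the inverse CDF (quantile function):
x = F⁻¹(0.49) = 0.2322

Verification: P(X ≤ 0.2322) = 0.49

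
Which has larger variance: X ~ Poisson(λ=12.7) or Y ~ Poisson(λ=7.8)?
X has larger variance (12.7000 > 7.8000)

Compute the variance for each distribution:

X ~ Poisson(λ=12.7):
Var(X) = 12.7000

Y ~ Poisson(λ=7.8):
Var(Y) = 7.8000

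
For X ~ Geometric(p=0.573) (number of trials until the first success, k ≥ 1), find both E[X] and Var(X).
E[X] = 1.7452, Var(X) = 1.3005

We have X ~ Geometric(p=0.573) (number of trials until the first success, k ≥ 1).

For a Geometric distribution with p=0.573 (number of trials until the first success, k ≥ 1):

Expected value:
E[X] = 1.7452

Variance:
Var(X) = 1.3005

Standard deviation:
σ = √Var(X) = 1.1404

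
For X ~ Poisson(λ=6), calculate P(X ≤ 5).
0.445680

We have X ~ Poisson(λ=6).

The CDF gives us P(X ≤ k).

Using the CDF:
P(X ≤ 5) = 0.445680

This means there's approximately a 44.6% chance that X is at most 5.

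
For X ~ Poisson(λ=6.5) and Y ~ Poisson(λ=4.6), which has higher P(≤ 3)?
Y has higher probability (P(Y ≤ 3) = 0.3257 > P(X ≤ 3) = 0.1118)

Compute P(≤ 3) for each distribution:

X ~ Poisson(λ=6.5):
P(X ≤ 3) = 0.1118

Y ~ Poisson(λ=4.6):
P(Y ≤ 3) = 0.3257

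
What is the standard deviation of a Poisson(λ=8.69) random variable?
2.9479

We have X ~ Poisson(λ=8.69).

For a Poisson distribution with λ=8.69:
σ = √Var(X) = 2.9479

The standard deviation is the square root of the variance.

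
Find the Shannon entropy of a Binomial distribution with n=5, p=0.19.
1.2191 nats

We have X ~ Binomial(n=5, p=0.19).

The Shannon entropy measures the uncertainty or information content of the distribution.

For a Binomial distribution with n=5, p=0.19:
H(X) = 1.2191 nats

(In bits, this would be 1.7588 bits.)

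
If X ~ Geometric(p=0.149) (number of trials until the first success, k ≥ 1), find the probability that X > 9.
0.234081

We have X ~ Geometric(p=0.149) (number of trials until the first success, k ≥ 1).

P(X > 9) = 1 - P(X ≤ 9)
                = 1 - F(9)
                = 1 - 0.765919
                = 0.234081

So there's approximately a 23.4% chance that X exceeds 9.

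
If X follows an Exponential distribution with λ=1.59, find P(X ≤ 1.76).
0.939093

We have X ~ Exponential(λ=1.59).

The CDF gives us P(X ≤ k).

Using the CDF:
P(X ≤ 1.76) = 0.939093

This means there's approximately a 93.9% chance that X is at most 1.76.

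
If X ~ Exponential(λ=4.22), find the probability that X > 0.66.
0.061717

We have X ~ Exponential(λ=4.22).

P(X > 0.66) = 1 - P(X ≤ 0.66)
                = 1 - F(0.66)
                = 1 - 0.938283
                = 0.061717

So there's approximately a 6.2% chance that X exceeds 0.66.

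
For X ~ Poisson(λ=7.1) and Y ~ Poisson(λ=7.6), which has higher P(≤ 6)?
X has higher probability (P(X ≤ 6) = 0.4349 > P(Y ≤ 6) = 0.3646)

Compute P(≤ 6) for each distribution:

X ~ Poisson(λ=7.1):
P(X ≤ 6) = 0.4349

Y ~ Poisson(λ=7.6):
P(Y ≤ 6) = 0.3646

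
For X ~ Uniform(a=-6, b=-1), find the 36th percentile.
-4.2000

We have X ~ Uniform(a=-6, b=-1).

We want to find x such that P(X ≤ x) = 0.36.

This is the 36th percentile, which means 36% of values fall below this point.

Using the inverse CDF (quantile function):
x = F⁻¹(0.36) = -4.2000

Verification: P(X ≤ -4.2000) = 0.36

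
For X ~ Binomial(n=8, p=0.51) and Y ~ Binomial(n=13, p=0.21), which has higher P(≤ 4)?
Y has higher probability (P(Y ≤ 4) = 0.8827 > P(X ≤ 4) = 0.6146)

Compute P(≤ 4) for each distribution:

X ~ Binomial(n=8, p=0.51):
P(X ≤ 4) = 0.6146

Y ~ Binomial(n=13, p=0.21):
P(Y ≤ 4) = 0.8827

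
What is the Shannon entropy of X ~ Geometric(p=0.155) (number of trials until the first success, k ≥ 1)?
2.7825 nats

We have X ~ Geometric(p=0.155) (number of trials until the first success, k ≥ 1).

The Shannon entropy measures the uncertainty or information content of the distribution.

For a Geometric distribution with p=0.155 (number of trials until the first success, k ≥ 1):
H(X) = 2.7825 nats

(In bits, this would be 4.0143 bits.)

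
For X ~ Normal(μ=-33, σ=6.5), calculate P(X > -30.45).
0.347415

We have X ~ Normal(μ=-33, σ=6.5).

P(X > -30.45) = 1 - P(X ≤ -30.45)
                = 1 - F(-30.45)
                = 1 - 0.652585
                = 0.347415

So there's approximately a 34.7% chance that X exceeds -30.45.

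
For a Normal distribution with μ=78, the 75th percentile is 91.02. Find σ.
σ = 19.3035

For X ~ Normal(μ, σ), the p-th percentile satisfies x = μ + z_p × σ,
where z_p = Φ⁻¹(p) is the standard normal quantile.

Step 1: z_{0.75} = Φ⁻¹(0.75) = 0.6745

Step 2: Solve for σ:
91.02 = 78 + 0.6745 × σ
σ = (91.02 - 78) / 0.6745
σ = 13.02 / 0.6745
σ = 19.3035

Verification: μ + z × σ = 78 + 0.6745 × 19.3035 = 91.02 ✓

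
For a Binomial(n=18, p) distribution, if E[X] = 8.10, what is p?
p = 0.45

For a Binomial(n, p) distribution:
E[X] = n × p

Given n = 18 and E[X] = 8.10:
8.10 = 18 × p
p = 8.10 / 18 = 0.45

Verification: Binomial(18, 0.45) has E[X] = 8.10 ✓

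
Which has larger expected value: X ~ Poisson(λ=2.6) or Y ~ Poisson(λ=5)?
Y has larger mean (5.0000 > 2.6000)

Compute the expected value for each distribution:

X ~ Poisson(λ=2.6):
E[X] = 2.6000

Y ~ Poisson(λ=5):
E[Y] = 5.0000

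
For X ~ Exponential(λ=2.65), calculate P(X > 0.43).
0.319979

We have X ~ Exponential(λ=2.65).

P(X > 0.43) = 1 - P(X ≤ 0.43)
                = 1 - F(0.43)
                = 1 - 0.680021
                = 0.319979

So there's approximately a 32.0% chance that X exceeds 0.43.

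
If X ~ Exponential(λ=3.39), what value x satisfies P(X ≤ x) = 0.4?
0.1507

We have X ~ Exponential(λ=3.39).

We want to find x such that P(X ≤ x) = 0.4.

This is the 40th percentile, which means 40% of values fall below this point.

Using the inverse CDF (quantile function):
x = F⁻¹(0.4) = 0.1507

Verification: P(X ≤ 0.1507) = 0.4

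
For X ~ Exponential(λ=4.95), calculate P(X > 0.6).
0.051303

We have X ~ Exponential(λ=4.95).

P(X > 0.6) = 1 - P(X ≤ 0.6)
                = 1 - F(0.6)
                = 1 - 0.948697
                = 0.051303

So there's approximately a 5.1% chance that X exceeds 0.6.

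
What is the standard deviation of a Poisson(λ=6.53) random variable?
2.5554

We have X ~ Poisson(λ=6.53).

For a Poisson distribution with λ=6.53:
σ = √Var(X) = 2.5554

The standard deviation is the square root of the variance.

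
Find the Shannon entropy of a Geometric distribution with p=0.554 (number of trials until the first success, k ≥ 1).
1.2406 nats

We have X ~ Geometric(p=0.554) (number of trials until the first success, k ≥ 1).

The Shannon entropy measures the uncertainty or information content of the distribution.

For a Geometric distribution with p=0.554 (number of trials until the first success, k ≥ 1):
H(X) = 1.2406 nats

(In bits, this would be 1.7898 bits.)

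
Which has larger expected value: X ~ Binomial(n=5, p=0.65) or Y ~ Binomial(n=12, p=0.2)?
X has larger mean (3.2500 > 2.4000)

Compute the expected value for each distribution:

X ~ Binomial(n=5, p=0.65):
E[X] = 3.2500

Y ~ Binomial(n=12, p=0.2):
E[Y] = 2.4000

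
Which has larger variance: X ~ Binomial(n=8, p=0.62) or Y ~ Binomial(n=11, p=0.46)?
Y has larger variance (2.7324 > 1.8848)

Compute the variance for each distribution:

X ~ Binomial(n=8, p=0.62):
Var(X) = 1.8848

Y ~ Binomial(n=11, p=0.46):
Var(Y) = 2.7324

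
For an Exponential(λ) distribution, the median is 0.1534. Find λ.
λ = 4.5186

For X ~ Exponential(λ), the CDF is F(x) = 1 - e^(-λx).
The median m satisfies F(m) = 0.5:
1 - e^(-λm) = 0.5
e^(-λm) = 0.5
λm = ln(2)
m = ln(2) / λ

Given m = 0.1534:
λ = ln(2) / 0.1534 = 0.693147 / 0.1534 = 4.5186

Verification: ln(2) / 4.5186 = 0.1534 ✓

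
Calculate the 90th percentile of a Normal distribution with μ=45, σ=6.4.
53.2019

We have X ~ Normal(μ=45, σ=6.4).

We want to find x such that P(X ≤ x) = 0.9.

This is the 90th percentile, which means 90% of values fall below this point.

Using the inverse CDF (quantile function):
x = F⁻¹(0.9) = 53.2019

Verification: P(X ≤ 53.2019) = 0.9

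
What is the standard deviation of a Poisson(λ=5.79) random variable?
2.4062

We have X ~ Poisson(λ=5.79).

For a Poisson distribution with λ=5.79:
σ = √Var(X) = 2.4062

The standard deviation is the square root of the variance.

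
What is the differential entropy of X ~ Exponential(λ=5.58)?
-0.7192 nats

We have X ~ Exponential(λ=5.58).

The differential entropy measures the uncertainty or information content of the distribution.

For an Exponential distribution with λ=5.58:
h(X) = -0.7192 nats

(In bits, this would be -1.0376 bits.)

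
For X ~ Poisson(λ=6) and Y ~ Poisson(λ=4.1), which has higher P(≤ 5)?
Y has higher probability (P(Y ≤ 5) = 0.7693 > P(X ≤ 5) = 0.4457)

Compute P(≤ 5) for each distribution:

X ~ Poisson(λ=6):
P(X ≤ 5) = 0.4457

Y ~ Poisson(λ=4.1):
P(Y ≤ 5) = 0.7693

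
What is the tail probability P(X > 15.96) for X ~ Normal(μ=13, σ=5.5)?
0.295226

We have X ~ Normal(μ=13, σ=5.5).

P(X > 15.96) = 1 - P(X ≤ 15.96)
                = 1 - F(15.96)
                = 1 - 0.704774
                = 0.295226

So there's approximately a 29.5% chance that X exceeds 15.96.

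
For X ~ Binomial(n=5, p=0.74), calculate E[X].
3.7000

We have X ~ Binomial(n=5, p=0.74).

For a Binomial distribution with n=5, p=0.74:
E[X] = 3.7000

This is the expected (average) value of X.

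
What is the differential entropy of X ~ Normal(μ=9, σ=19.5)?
4.3894 nats

We have X ~ Normal(μ=9, σ=19.5).

The differential entropy measures the uncertainty or information content of the distribution.

For a Normal distribution with μ=9, σ=19.5:
h(X) = 4.3894 nats

(In bits, this would be 6.3325 bits.)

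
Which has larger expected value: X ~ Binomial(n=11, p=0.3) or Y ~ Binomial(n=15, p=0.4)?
Y has larger mean (6.0000 > 3.3000)

Compute the expected value for each distribution:

X ~ Binomial(n=11, p=0.3):
E[X] = 3.3000

Y ~ Binomial(n=15, p=0.4):
E[Y] = 6.0000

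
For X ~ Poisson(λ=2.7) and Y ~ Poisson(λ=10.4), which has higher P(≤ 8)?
X has higher probability (P(X ≤ 8) = 0.9981 > P(Y ≤ 8) = 0.2896)

Compute P(≤ 8) for each distribution:

X ~ Poisson(λ=2.7):
P(X ≤ 8) = 0.9981

Y ~ Poisson(λ=10.4):
P(Y ≤ 8) = 0.2896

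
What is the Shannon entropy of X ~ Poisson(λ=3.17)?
1.9616 nats

We have X ~ Poisson(λ=3.17).

The Shannon entropy measures the uncertainty or information content of the distribution.

For a Poisson distribution with λ=3.17:
H(X) = 1.9616 nats

(In bits, this would be 2.8299 bits.)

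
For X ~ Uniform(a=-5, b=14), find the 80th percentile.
10.2000

We have X ~ Uniform(a=-5, b=14).

We want to find x such that P(X ≤ x) = 0.8.

This is the 80th percentile, which means 80% of values fall below this point.

Using the inverse CDF (quantile function):
x = F⁻¹(0.8) = 10.2000

Verification: P(X ≤ 10.2000) = 0.8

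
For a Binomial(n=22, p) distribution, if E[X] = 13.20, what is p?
p = 0.6

For a Binomial(n, p) distribution:
E[X] = n × p

Given n = 22 and E[X] = 13.20:
13.20 = 22 × p
p = 13.20 / 22 = 0.6

Verification: Binomial(22, 0.6) has E[X] = 13.20 ✓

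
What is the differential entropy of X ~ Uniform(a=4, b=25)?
3.0445 nats

We have X ~ Uniform(a=4, b=25).

The differential entropy measures the uncertainty or information content of the distribution.

For a Uniform distribution with a=4, b=25:
h(X) = 3.0445 nats

(In bits, this would be 4.3923 bits.)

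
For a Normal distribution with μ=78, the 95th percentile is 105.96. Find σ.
σ = 16.9985

For X ~ Normal(μ, σ), the p-th percentile satisfies x = μ + z_p × σ,
where z_p = Φ⁻¹(p) is the standard normal quantile.

Step 1: z_{0.95} = Φ⁻¹(0.95) = 1.6449

Step 2: Solve for σ:
105.96 = 78 + 1.6449 × σ
σ = (105.96 - 78) / 1.6449
σ = 27.96 / 1.6449
σ = 16.9985

Verification: μ + z × σ = 78 + 1.6449 × 16.9985 = 105.96 ✓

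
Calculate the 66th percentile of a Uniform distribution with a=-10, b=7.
1.2200

We have X ~ Uniform(a=-10, b=7).

We want to find x such that P(X ≤ x) = 0.66.

This is the 66th percentile, which means 66% of values fall below this point.

Using the inverse CDF (quantile function):
x = F⁻¹(0.66) = 1.2200

Verification: P(X ≤ 1.2200) = 0.66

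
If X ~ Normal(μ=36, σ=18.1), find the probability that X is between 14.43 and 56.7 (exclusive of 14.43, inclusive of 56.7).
0.756928

We have X ~ Normal(μ=36, σ=18.1).

To find P(14.43 < X ≤ 56.7), we use:
P(14.43 < X ≤ 56.7) = P(X ≤ 56.7) - P(X ≤ 14.43)
                 = F(56.7) - F(14.43)
                 = 0.873615 - 0.116687
                 = 0.756928

So there's approximately a 75.7% chance that X falls in this range.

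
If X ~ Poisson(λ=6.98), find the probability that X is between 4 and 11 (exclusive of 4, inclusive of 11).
0.772725

We have X ~ Poisson(λ=6.98).

To find P(4 < X ≤ 11), we use:
P(4 < X ≤ 11) = P(X ≤ 11) - P(X ≤ 4)
                 = F(11) - F(4)
                 = 0.947549 - 0.174824
                 = 0.772725

So there's approximately a 77.3% chance that X falls in this range.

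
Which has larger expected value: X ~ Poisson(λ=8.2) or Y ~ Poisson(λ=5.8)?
X has larger mean (8.2000 > 5.8000)

Compute the expected value for each distribution:

X ~ Poisson(λ=8.2):
E[X] = 8.2000

Y ~ Poisson(λ=5.8):
E[Y] = 5.8000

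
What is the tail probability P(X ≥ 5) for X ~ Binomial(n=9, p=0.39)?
0.246023

We have X ~ Binomial(n=9, p=0.39).

For discrete distributions, P(X ≥ 5) = 1 - P(X ≤ 4).

P(X ≤ 4) = 0.753977
P(X ≥ 5) = 1 - 0.753977 = 0.246023

So there's approximately a 24.6% chance that X is at least 5.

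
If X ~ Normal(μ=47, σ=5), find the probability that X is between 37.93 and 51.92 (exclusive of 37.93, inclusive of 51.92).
0.802603

We have X ~ Normal(μ=47, σ=5).

To find P(37.93 < X ≤ 51.92), we use:
P(37.93 < X ≤ 51.92) = P(X ≤ 51.92) - P(X ≤ 37.93)
                 = F(51.92) - F(37.93)
                 = 0.837442 - 0.034839
                 = 0.802603

So there's approximately a 80.3% chance that X falls in this range.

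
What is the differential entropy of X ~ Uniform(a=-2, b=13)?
2.7081 nats

We have X ~ Uniform(a=-2, b=13).

The differential entropy measures the uncertainty or information content of the distribution.

For a Uniform distribution with a=-2, b=13:
h(X) = 2.7081 nats

(In bits, this would be 3.9069 bits.)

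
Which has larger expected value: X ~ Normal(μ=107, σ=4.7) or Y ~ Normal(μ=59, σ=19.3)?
X has larger mean (107.0000 > 59.0000)

Compute the expected value for each distribution:

X ~ Normal(μ=107, σ=4.7):
E[X] = 107.0000

Y ~ Normal(μ=59, σ=19.3):
E[Y] = 59.0000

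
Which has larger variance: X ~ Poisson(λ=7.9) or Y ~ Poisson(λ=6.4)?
X has larger variance (7.9000 > 6.4000)

Compute the variance for each distribution:

X ~ Poisson(λ=7.9):
Var(X) = 7.9000

Y ~ Poisson(λ=6.4):
Var(Y) = 6.4000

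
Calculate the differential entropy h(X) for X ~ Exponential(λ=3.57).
-0.2726 nats

We have X ~ Exponential(λ=3.57).

The differential entropy measures the uncertainty or information content of the distribution.

For an Exponential distribution with λ=3.57:
h(X) = -0.2726 nats

(In bits, this would be -0.3932 bits.)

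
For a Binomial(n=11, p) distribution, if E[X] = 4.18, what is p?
p = 0.38

For a Binomial(n, p) distribution:
E[X] = n × p

Given n = 11 and E[X] = 4.18:
4.18 = 11 × p
p = 4.18 / 11 = 0.38

Verification: Binomial(11, 0.38) has E[X] = 4.18 ✓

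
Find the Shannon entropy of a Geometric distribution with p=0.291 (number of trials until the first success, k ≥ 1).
2.0723 nats

We have X ~ Geometric(p=0.291) (number of trials until the first success, k ≥ 1).

The Shannon entropy measures the uncertainty or information content of the distribution.

For a Geometric distribution with p=0.291 (number of trials until the first success, k ≥ 1):
H(X) = 2.0723 nats

(In bits, this would be 2.9897 bits.)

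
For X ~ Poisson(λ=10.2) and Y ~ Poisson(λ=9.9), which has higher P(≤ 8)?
Y has higher probability (P(Y ≤ 8) = 0.3442 > P(X ≤ 8) = 0.3108)

Compute P(≤ 8) for each distribution:

X ~ Poisson(λ=10.2):
P(X ≤ 8) = 0.3108

Y ~ Poisson(λ=9.9):
P(Y ≤ 8) = 0.3442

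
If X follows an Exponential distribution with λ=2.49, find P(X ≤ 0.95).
0.906098

We have X ~ Exponential(λ=2.49).

The CDF gives us P(X ≤ k).

Using the CDF:
P(X ≤ 0.95) = 0.906098

This means there's approximately a 90.6% chance that X is at most 0.95.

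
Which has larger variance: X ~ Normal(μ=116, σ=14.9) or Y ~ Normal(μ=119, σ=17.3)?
Y has larger variance (299.2900 > 222.0100)

Compute the variance for each distribution:

X ~ Normal(μ=116, σ=14.9):
Var(X) = 222.0100

Y ~ Normal(μ=119, σ=17.3):
Var(Y) = 299.2900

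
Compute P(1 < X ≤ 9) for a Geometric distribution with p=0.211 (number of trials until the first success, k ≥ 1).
0.670507

We have X ~ Geometric(p=0.211) (number of trials until the first success, k ≥ 1).

To find P(1 < X ≤ 9), we use:
P(1 < X ≤ 9) = P(X ≤ 9) - P(X ≤ 1)
                 = F(9) - F(1)
                 = 0.881507 - 0.211000
                 = 0.670507

So there's approximately a 67.1% chance that X falls in this range.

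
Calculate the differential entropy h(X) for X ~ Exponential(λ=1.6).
0.5300 nats

We have X ~ Exponential(λ=1.6).

The differential entropy measures the uncertainty or information content of the distribution.

For an Exponential distribution with λ=1.6:
h(X) = 0.5300 nats

(In bits, this would be 0.7646 bits.)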